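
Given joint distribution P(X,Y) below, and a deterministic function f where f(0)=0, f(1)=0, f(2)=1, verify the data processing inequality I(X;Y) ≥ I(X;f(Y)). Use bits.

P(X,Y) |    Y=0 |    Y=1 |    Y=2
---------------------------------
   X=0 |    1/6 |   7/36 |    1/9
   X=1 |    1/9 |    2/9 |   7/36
I(X;Y) = 0.0238, I(X;f(Y)) = 0.0152, inequality holds: 0.0238 ≥ 0.0152

Data Processing Inequality: For any Markov chain X → Y → Z, we have I(X;Y) ≥ I(X;Z).

Here Z = f(Y) is a deterministic function of Y, forming X → Y → Z.

Original I(X;Y) = 0.0238 bits

After applying f:
P(X,Z) where Z=f(Y):
- P(X,Z=0) = P(X,Y=0) + P(X,Y=1)
- P(X,Z=1) = P(X,Y=2)

I(X;Z) = I(X;f(Y)) = 0.0152 bits

Verification: 0.0238 ≥ 0.0152 ✓

Information cannot be created by processing; the function f can only lose information about X.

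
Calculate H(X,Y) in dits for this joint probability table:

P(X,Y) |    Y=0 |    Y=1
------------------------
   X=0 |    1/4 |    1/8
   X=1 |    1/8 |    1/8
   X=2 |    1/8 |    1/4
0.7526 dits

Joint entropy is H(X,Y) = -Σ_{x,y} p(x,y) log p(x,y).

Summing over all non-zero entries:
H(X,Y) = -[1/4·log_10(1/4) + 1/8·log_10(1/8) + 1/8·log_10(1/8) + 1/8·log_10(1/8) + 1/8·log_10(1/8) + 1/4·log_10(1/4)]
H(X,Y) = 0.7526 dits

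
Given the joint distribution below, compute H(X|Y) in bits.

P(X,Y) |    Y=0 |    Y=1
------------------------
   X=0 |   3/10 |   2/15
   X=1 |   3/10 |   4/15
0.9673 bits

Using the chain rule: H(X|Y) = H(X,Y) - H(Y)

First, compute H(X,Y) = 1.9383 bits

Marginal P(Y) = (3/5, 2/5)
H(Y) = 0.9710 bits

H(X|Y) = H(X,Y) - H(Y) = 1.9383 - 0.9710 = 0.9673 bits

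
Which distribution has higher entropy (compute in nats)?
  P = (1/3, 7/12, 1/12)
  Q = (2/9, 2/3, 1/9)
P

Computing entropies in nats:
H(P) = 0.8877
H(Q) = 0.8487

Distribution P has higher entropy.

Intuition: The distribution closer to uniform (more spread out) has higher entropy.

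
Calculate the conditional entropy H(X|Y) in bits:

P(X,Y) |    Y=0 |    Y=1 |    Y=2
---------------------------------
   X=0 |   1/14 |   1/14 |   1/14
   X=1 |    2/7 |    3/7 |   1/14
0.6965 bits

Using the chain rule: H(X|Y) = H(X,Y) - H(Y)

First, compute H(X,Y) = 2.1281 bits

Marginal P(Y) = (5/14, 1/2, 1/7)
H(Y) = 1.4316 bits

H(X|Y) = H(X,Y) - H(Y) = 2.1281 - 1.4316 = 0.6965 bits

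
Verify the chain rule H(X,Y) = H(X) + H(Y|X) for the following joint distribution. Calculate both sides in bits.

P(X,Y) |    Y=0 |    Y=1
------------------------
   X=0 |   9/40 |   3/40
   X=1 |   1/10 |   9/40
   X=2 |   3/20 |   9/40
H(X,Y) = 2.4756, H(X) = 1.5787, H(Y|X) = 0.8969 (all in bits)

Chain rule: H(X,Y) = H(X) + H(Y|X)

Left side — joint entropy directly:
H(X,Y) = -Σ p(x,y) log p(x,y) = 2.4756 bits

Right side — compute H(Y|X) from the conditional distributions:
P(X) = (3/10, 13/40, 3/8), so H(X) = 1.5787 bits
H(Y|X) = Σ_x P(X=x) · H(Y|X=x):
  P(Y|X=0) = (3/4, 1/4), H(Y|X=0) = 0.8113, weight P(X=0) = 3/10
  P(Y|X=1) = (4/13, 9/13), H(Y|X=1) = 0.8905, weight P(X=1) = 13/40
  P(Y|X=2) = (2/5, 3/5), H(Y|X=2) = 0.9710, weight P(X=2) = 3/8
H(Y|X) = 0.8969 bits

H(X) + H(Y|X) = 1.5787 + 0.8969 = 2.4756 bits

Both sides equal 2.4756 bits. ✓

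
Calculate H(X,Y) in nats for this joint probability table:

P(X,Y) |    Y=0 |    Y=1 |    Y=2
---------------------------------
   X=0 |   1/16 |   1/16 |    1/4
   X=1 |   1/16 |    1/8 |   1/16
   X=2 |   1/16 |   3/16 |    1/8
2.0467 nats

Joint entropy is H(X,Y) = -Σ_{x,y} p(x,y) log p(x,y).

Summing over all non-zero entries:
H(X,Y) = -[1/16·log_e(1/16) + 1/16·log_e(1/16) + 1/4·log_e(1/4) + 1/16·log_e(1/16) + 1/8·log_e(1/8) + 1/16·log_e(1/16) + 1/16·log_e(1/16) + 3/16·log_e(3/16) + 1/8·log_e(1/8)]
H(X,Y) = 2.0467 nats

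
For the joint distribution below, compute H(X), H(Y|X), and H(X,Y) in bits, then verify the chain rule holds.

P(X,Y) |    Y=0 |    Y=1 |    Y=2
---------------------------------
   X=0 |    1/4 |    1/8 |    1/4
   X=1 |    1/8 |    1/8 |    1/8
H(X,Y) = 2.5000, H(X) = 0.9544, H(Y|X) = 1.5456 (all in bits)

Chain rule: H(X,Y) = H(X) + H(Y|X)

Left side — joint entropy directly:
H(X,Y) = -Σ p(x,y) log p(x,y) = 2.5000 bits

Right side — compute H(Y|X) from the conditional distributions:
P(X) = (5/8, 3/8), so H(X) = 0.9544 bits
H(Y|X) = Σ_x P(X=x) · H(Y|X=x):
  P(Y|X=0) = (2/5, 1/5, 2/5), H(Y|X=0) = 1.5219, weight P(X=0) = 5/8
  P(Y|X=1) = (1/3, 1/3, 1/3), H(Y|X=1) = 1.5850, weight P(X=1) = 3/8
H(Y|X) = 1.5456 bits

H(X) + H(Y|X) = 0.9544 + 1.5456 = 2.5000 bits

Both sides equal 2.5000 bits. ✓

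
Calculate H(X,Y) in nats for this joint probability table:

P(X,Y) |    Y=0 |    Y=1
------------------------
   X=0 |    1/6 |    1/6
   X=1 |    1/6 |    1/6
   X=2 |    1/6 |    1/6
1.7918 nats

Joint entropy is H(X,Y) = -Σ_{x,y} p(x,y) log p(x,y).

Summing over all non-zero entries:
H(X,Y) = -[1/6·log_e(1/6) + 1/6·log_e(1/6) + 1/6·log_e(1/6) + 1/6·log_e(1/6) + 1/6·log_e(1/6) + 1/6·log_e(1/6)]
H(X,Y) = 1.7918 nats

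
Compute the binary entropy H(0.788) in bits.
0.7453 bits

The binary entropy function is:
H(p) = -p log(p) - (1-p) log(1-p)

H(0.788) = -0.788 × log_2(0.788) - 0.212 × log_2(0.212)
H(0.788) = 0.7453 bits

Note: Binary entropy is maximized at p=0.5 (H=1 bit) and minimized at p=0 or p=1 (H=0).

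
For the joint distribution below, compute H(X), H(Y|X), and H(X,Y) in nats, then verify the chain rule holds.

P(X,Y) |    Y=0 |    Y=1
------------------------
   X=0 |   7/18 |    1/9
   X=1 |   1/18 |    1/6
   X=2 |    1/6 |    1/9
H(X,Y) = 1.6134, H(X) = 1.0366, H(Y|X) = 0.5768 (all in nats)

Chain rule: H(X,Y) = H(X) + H(Y|X)

Left side — joint entropy directly:
H(X,Y) = -Σ p(x,y) log p(x,y) = 1.6134 nats

Right side — compute H(Y|X) from the conditional distributions:
P(X) = (1/2, 2/9, 5/18), so H(X) = 1.0366 nats
H(Y|X) = Σ_x P(X=x) · H(Y|X=x):
  P(Y|X=0) = (7/9, 2/9), H(Y|X=0) = 0.5297, weight P(X=0) = 1/2
  P(Y|X=1) = (1/4, 3/4), H(Y|X=1) = 0.5623, weight P(X=1) = 2/9
  P(Y|X=2) = (3/5, 2/5), H(Y|X=2) = 0.6730, weight P(X=2) = 5/18
H(Y|X) = 0.5768 nats

H(X) + H(Y|X) = 1.0366 + 0.5768 = 1.6134 nats

Both sides equal 1.6134 nats. ✓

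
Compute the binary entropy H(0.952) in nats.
0.1926 nats

The binary entropy function is:
H(p) = -p log(p) - (1-p) log(1-p)

H(0.952) = -0.952 × log_e(0.952) - 0.048 × log_e(0.048)
H(0.952) = 0.1926 nats

Note: Binary entropy is maximized at p=0.5 (H=1 bit) and minimized at p=0 or p=1 (H=0).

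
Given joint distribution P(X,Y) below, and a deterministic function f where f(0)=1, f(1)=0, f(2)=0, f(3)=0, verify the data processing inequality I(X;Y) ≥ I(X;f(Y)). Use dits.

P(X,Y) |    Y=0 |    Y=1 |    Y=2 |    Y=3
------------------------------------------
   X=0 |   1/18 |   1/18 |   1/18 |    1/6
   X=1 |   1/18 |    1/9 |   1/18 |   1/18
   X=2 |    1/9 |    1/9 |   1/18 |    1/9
I(X;Y) = 0.0195, I(X;f(Y)) = 0.0034, inequality holds: 0.0195 ≥ 0.0034

Data Processing Inequality: For any Markov chain X → Y → Z, we have I(X;Y) ≥ I(X;Z).

Here Z = f(Y) is a deterministic function of Y, forming X → Y → Z.

Original I(X;Y) = 0.0195 dits

After applying f:
P(X,Z) where Z=f(Y):
- P(X,Z=0) = P(X,Y=1) + P(X,Y=2) + P(X,Y=3)
- P(X,Z=1) = P(X,Y=0)

I(X;Z) = I(X;f(Y)) = 0.0034 dits

Verification: 0.0195 ≥ 0.0034 ✓

Information cannot be created by processing; the function f can only lose information about X.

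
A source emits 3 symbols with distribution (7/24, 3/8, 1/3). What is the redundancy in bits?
0.0075 bits

Redundancy measures how far a source is from maximum entropy:
R = H_max - H(X)

Maximum entropy for 3 symbols: H_max = log_2(3) = 1.5850 bits
Actual entropy: H(X) = 1.5774 bits
Redundancy: R = 1.5850 - 1.5774 = 0.0075 bits

This redundancy represents potential for compression: the source could be compressed by 0.0075 bits per symbol.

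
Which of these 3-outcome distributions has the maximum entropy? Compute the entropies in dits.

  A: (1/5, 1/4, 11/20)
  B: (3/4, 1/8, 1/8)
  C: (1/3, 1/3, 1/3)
C

For a discrete distribution over n outcomes, entropy is maximized by the uniform distribution.

Computing entropies:
H(A) = 0.4331 dits
H(B) = 0.3195 dits
H(C) = 0.4771 dits

The uniform distribution (where all probabilities equal 1/3) achieves the maximum entropy of log_10(3) = 0.4771 dits.

Distribution C has the highest entropy.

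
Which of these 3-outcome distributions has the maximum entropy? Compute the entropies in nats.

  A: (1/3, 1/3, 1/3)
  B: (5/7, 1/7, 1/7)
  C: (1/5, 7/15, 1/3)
A

For a discrete distribution over n outcomes, entropy is maximized by the uniform distribution.

Computing entropies:
H(A) = 1.0986 nats
H(B) = 0.7963 nats
H(C) = 1.0438 nats

The uniform distribution (where all probabilities equal 1/3) achieves the maximum entropy of log_e(3) = 1.0986 nats.

Distribution A has the highest entropy.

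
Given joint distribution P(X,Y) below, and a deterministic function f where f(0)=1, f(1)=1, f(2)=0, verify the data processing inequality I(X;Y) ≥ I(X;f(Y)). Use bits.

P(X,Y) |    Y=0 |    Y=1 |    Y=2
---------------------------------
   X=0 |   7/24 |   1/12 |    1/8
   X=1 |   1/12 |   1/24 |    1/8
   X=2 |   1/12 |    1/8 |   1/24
I(X;Y) = 0.1125, I(X;f(Y)) = 0.0527, inequality holds: 0.1125 ≥ 0.0527

Data Processing Inequality: For any Markov chain X → Y → Z, we have I(X;Y) ≥ I(X;Z).

Here Z = f(Y) is a deterministic function of Y, forming X → Y → Z.

Original I(X;Y) = 0.1125 bits

After applying f:
P(X,Z) where Z=f(Y):
- P(X,Z=0) = P(X,Y=2)
- P(X,Z=1) = P(X,Y=0) + P(X,Y=1)

I(X;Z) = I(X;f(Y)) = 0.0527 bits

Verification: 0.1125 ≥ 0.0527 ✓

Information cannot be created by processing; the function f can only lose information about X.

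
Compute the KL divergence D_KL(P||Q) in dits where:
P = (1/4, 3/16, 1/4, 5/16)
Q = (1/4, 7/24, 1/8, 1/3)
0.0305 dits

KL divergence: D_KL(P||Q) = Σ p(x) log(p(x)/q(x))

Computing term by term:
  x=0: 1/4 × log_10[(1/4)/(1/4)] = 1/4 × 0.0000 = 0.0000
  x=1: 3/16 × log_10[(3/16)/(7/24)] = 3/16 × -0.1919 = -0.0360
  x=2: 1/4 × log_10[(1/4)/(1/8)] = 1/4 × 0.3010 = 0.0753
  x=3: 5/16 × log_10[(5/16)/(1/3)] = 5/16 × -0.0280 = -0.0088

D_KL(P||Q) = 0.0305 dits

Note: KL divergence is always non-negative and equals 0 iff P = Q.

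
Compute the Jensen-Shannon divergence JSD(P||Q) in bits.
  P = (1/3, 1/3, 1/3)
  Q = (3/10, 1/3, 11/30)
0.0012 bits

Jensen-Shannon divergence is:
JSD(P||Q) = 0.5 × D_KL(P||M) + 0.5 × D_KL(Q||M)
where M = 0.5 × (P + Q) is the mixture distribution.

M = 0.5 × (1/3, 1/3, 1/3) + 0.5 × (3/10, 1/3, 11/30) = (0.316667, 1/3, 7/20)

D_KL(P||M) = 0.0012 bits
D_KL(Q||M) = 0.0012 bits

JSD(P||Q) = 0.5 × 0.0012 + 0.5 × 0.0012 = 0.0012 bits

Unlike KL divergence, JSD is symmetric and bounded: 0 ≤ JSD ≤ log(2).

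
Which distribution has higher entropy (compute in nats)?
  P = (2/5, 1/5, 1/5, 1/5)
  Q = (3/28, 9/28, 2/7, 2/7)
P

Computing entropies in nats:
H(P) = 1.3322
H(Q) = 1.3200

Distribution P has higher entropy.

Intuition: The distribution closer to uniform (more spread out) has higher entropy.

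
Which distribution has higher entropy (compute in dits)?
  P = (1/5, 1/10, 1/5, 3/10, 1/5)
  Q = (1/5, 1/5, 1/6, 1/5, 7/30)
Q

Computing entropies in dits:
H(P) = 0.6762
H(Q) = 0.6965

Distribution Q has higher entropy.

Intuition: The distribution closer to uniform (more spread out) has higher entropy.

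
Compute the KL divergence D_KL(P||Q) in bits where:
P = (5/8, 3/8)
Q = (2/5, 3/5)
0.1481 bits

KL divergence: D_KL(P||Q) = Σ p(x) log(p(x)/q(x))

Computing term by term:
  x=0: 5/8 × log_2[(5/8)/(2/5)] = 5/8 × 0.6439 = 0.4024
  x=1: 3/8 × log_2[(3/8)/(3/5)] = 3/8 × -0.6781 = -0.2543

D_KL(P||Q) = 0.1481 bits

Note: KL divergence is always non-negative and equals 0 iff P = Q.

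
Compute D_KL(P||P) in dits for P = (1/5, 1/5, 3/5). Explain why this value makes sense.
0.0000 dits

KL divergence satisfies the Gibbs inequality: D_KL(P||Q) ≥ 0 for all distributions P, Q.

D_KL(P||Q) = Σ p(x) log(p(x)/q(x))
Each term is p(x) × log_10(p(x)/p(x)) = p(x) × log_10(1) = 0, so the sum is 0.
D_KL(P||Q) = 0.0000 dits

When P = Q, the KL divergence is exactly 0, as there is no 'divergence' between identical distributions.

This non-negativity is a fundamental property: relative entropy cannot be negative because it measures how different Q is from P.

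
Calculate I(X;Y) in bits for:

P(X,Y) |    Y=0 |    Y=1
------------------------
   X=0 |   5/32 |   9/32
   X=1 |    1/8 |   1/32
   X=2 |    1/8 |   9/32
0.0886 bits

Mutual information: I(X;Y) = H(X) + H(Y) - H(X,Y)

Marginals:
P(X) = (7/16, 5/32, 13/32), H(X) = 1.4682 bits
P(Y) = (13/32, 19/32), H(Y) = 0.9745 bits

Joint entropy: H(X,Y) = 2.3541 bits

I(X;Y) = 1.4682 + 0.9745 - 2.3541 = 0.0886 bits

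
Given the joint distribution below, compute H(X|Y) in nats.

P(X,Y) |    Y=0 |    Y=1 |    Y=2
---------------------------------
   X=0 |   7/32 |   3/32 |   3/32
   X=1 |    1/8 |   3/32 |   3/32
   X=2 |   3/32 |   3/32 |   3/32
1.0706 nats

Using the chain rule: H(X|Y) = H(X,Y) - H(Y)

First, compute H(X,Y) = 2.1458 nats

Marginal P(Y) = (7/16, 9/32, 9/32)
H(Y) = 1.0752 nats

H(X|Y) = H(X,Y) - H(Y) = 2.1458 - 1.0752 = 1.0706 nats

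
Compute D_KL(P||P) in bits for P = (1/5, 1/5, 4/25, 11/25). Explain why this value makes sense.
0.0000 bits

KL divergence satisfies the Gibbs inequality: D_KL(P||Q) ≥ 0 for all distributions P, Q.

D_KL(P||Q) = Σ p(x) log(p(x)/q(x))
Each term is p(x) × log_2(p(x)/p(x)) = p(x) × log_2(1) = 0, so the sum is 0.
D_KL(P||Q) = 0.0000 bits

When P = Q, the KL divergence is exactly 0, as there is no 'divergence' between identical distributions.

This non-negativity is a fundamental property: relative entropy cannot be negative because it measures how different Q is from P.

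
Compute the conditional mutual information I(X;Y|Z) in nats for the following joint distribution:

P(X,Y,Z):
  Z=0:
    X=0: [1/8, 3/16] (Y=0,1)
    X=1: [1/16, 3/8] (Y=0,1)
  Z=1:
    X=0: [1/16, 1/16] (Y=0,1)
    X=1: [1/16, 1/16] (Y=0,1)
0.0320 nats

Conditional mutual information: I(X;Y|Z) = H(X|Z) + H(Y|Z) - H(X,Y|Z)

H(Z) = 0.5623
H(X,Z) = 1.2450 → H(X|Z) = 0.6827
H(Y,Z) = 1.1574 → H(Y|Z) = 0.5950
H(X,Y,Z) = 1.8080 → H(X,Y|Z) = 1.2457

I(X;Y|Z) = 0.6827 + 0.5950 - 1.2457 = 0.0320 nats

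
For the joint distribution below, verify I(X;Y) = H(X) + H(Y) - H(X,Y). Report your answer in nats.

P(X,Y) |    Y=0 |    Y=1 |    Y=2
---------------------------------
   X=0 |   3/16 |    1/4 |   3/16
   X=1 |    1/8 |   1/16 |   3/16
I(X;Y) = 0.0349 nats

Mutual information has multiple equivalent forms:
- I(X;Y) = H(X) - H(X|Y)
- I(X;Y) = H(Y) - H(Y|X)
- I(X;Y) = H(X) + H(Y) - H(X,Y)

Computing all quantities:
H(X) = 0.6616, H(Y) = 1.0948, H(X,Y) = 1.7214
H(X|Y) = 0.6266, H(Y|X) = 1.0598

Verification:
H(X) - H(X|Y) = 0.6616 - 0.6266 = 0.0349
H(Y) - H(Y|X) = 1.0948 - 1.0598 = 0.0349
H(X) + H(Y) - H(X,Y) = 0.6616 + 1.0948 - 1.7214 = 0.0349

All forms give I(X;Y) = 0.0349 nats. ✓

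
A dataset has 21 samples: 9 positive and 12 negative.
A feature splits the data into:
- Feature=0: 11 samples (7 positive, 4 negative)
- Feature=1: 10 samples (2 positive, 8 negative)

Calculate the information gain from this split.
0.1461 bits

Information Gain = H(Y) - H(Y|Feature)

Before split:
P(positive) = 9/21 = 0.4286
H(Y) = 0.9852 bits

After split:
Feature=0: H = 0.9457 bits (weight = 11/21)
Feature=1: H = 0.7219 bits (weight = 10/21)
H(Y|Feature) = (11/21)×0.9457 + (10/21)×0.7219 = 0.8391 bits

Information Gain = 0.9852 - 0.8391 = 0.1461 bits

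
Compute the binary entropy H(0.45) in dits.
0.2989 dits

The binary entropy function is:
H(p) = -p log(p) - (1-p) log(1-p)

H(0.45) = -0.45 × log_10(0.45) - 0.55 × log_10(0.55)
H(0.45) = 0.2989 dits

Note: Binary entropy is maximized at p=0.5 (H=1 bit) and minimized at p=0 or p=1 (H=0).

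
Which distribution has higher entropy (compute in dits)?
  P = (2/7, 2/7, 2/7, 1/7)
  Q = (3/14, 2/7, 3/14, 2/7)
Q

Computing entropies in dits:
H(P) = 0.5871
H(Q) = 0.5976

Distribution Q has higher entropy.

Intuition: The distribution closer to uniform (more spread out) has higher entropy.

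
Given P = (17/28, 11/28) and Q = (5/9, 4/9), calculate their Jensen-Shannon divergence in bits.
0.0020 bits

Jensen-Shannon divergence is:
JSD(P||Q) = 0.5 × D_KL(P||M) + 0.5 × D_KL(Q||M)
where M = 0.5 × (P + Q) is the mixture distribution.

M = 0.5 × (17/28, 11/28) + 0.5 × (5/9, 4/9) = (0.581349, 0.418651)

D_KL(P||M) = 0.0020 bits
D_KL(Q||M) = 0.0020 bits

JSD(P||Q) = 0.5 × 0.0020 + 0.5 × 0.0020 = 0.0020 bits

Unlike KL divergence, JSD is symmetric and bounded: 0 ≤ JSD ≤ log(2).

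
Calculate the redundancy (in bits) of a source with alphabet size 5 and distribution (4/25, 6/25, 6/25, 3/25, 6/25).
0.0494 bits

Redundancy measures how far a source is from maximum entropy:
R = H_max - H(X)

Maximum entropy for 5 symbols: H_max = log_2(5) = 2.3219 bits
Actual entropy: H(X) = 2.2725 bits
Redundancy: R = 2.3219 - 2.2725 = 0.0494 bits

This redundancy represents potential for compression: the source could be compressed by 0.0494 bits per symbol.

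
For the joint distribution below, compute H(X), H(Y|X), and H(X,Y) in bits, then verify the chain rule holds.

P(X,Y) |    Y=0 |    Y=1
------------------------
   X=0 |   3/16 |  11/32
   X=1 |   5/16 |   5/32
H(X,Y) = 1.9252, H(X) = 0.9972, H(Y|X) = 0.9281 (all in bits)

Chain rule: H(X,Y) = H(X) + H(Y|X)

Left side — joint entropy directly:
H(X,Y) = -Σ p(x,y) log p(x,y) = 1.9252 bits

Right side — compute H(Y|X) from the conditional distributions:
P(X) = (17/32, 15/32), so H(X) = 0.9972 bits
H(Y|X) = Σ_x P(X=x) · H(Y|X=x):
  P(Y|X=0) = (6/17, 11/17), H(Y|X=0) = 0.9367, weight P(X=0) = 17/32
  P(Y|X=1) = (2/3, 1/3), H(Y|X=1) = 0.9183, weight P(X=1) = 15/32
H(Y|X) = 0.9281 bits

H(X) + H(Y|X) = 0.9972 + 0.9281 = 1.9252 bits

Both sides equal 1.9252 bits. ✓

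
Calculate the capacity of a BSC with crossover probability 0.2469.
0.1937 bits

For a binary symmetric channel (BSC) with error probability p:
Capacity C = 1 - H(p) bits per symbol

where H(p) = -p log₂(p) - (1-p) log₂(1-p) is the binary entropy function.

H(0.2469) = 0.8063 bits
C = 1 - 0.8063 = 0.1937 bits per symbol

This means we can reliably transmit up to 0.1937 bits of information per channel use.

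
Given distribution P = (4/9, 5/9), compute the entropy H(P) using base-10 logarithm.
0.2983 dits

Shannon entropy is H(X) = -Σ p(x) log p(x).

For P = (4/9, 5/9):
H = -4/9 × log_10(4/9) -5/9 × log_10(5/9)
H = 0.2983 dits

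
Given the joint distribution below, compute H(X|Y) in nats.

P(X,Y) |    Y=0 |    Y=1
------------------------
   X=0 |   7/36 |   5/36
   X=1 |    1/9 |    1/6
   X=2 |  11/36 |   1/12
1.0365 nats

Using the chain rule: H(X|Y) = H(X,Y) - H(Y)

First, compute H(X,Y) = 1.7047 nats

Marginal P(Y) = (11/18, 7/18)
H(Y) = 0.6682 nats

H(X|Y) = H(X,Y) - H(Y) = 1.7047 - 0.6682 = 1.0365 nats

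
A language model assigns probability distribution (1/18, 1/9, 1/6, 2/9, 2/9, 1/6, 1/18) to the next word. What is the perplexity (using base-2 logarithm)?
6.2403

Perplexity is 2^H (or exp(H) for natural log).

First, H = -Σ p log p = 2.6416 bits
Perplexity = 2^2.6416 = 6.2403

Interpretation: The model's uncertainty is equivalent to choosing uniformly among 6.2 options.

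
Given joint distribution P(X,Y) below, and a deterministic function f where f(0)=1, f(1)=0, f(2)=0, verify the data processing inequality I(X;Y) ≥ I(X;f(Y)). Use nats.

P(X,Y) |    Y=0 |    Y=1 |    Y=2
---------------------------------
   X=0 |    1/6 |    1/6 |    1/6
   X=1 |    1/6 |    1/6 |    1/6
I(X;Y) = 0.0000, I(X;f(Y)) = 0.0000, inequality holds: 0.0000 ≥ 0.0000

Data Processing Inequality: For any Markov chain X → Y → Z, we have I(X;Y) ≥ I(X;Z).

Here Z = f(Y) is a deterministic function of Y, forming X → Y → Z.

Original I(X;Y) = 0.0000 nats

After applying f:
P(X,Z) where Z=f(Y):
- P(X,Z=0) = P(X,Y=1) + P(X,Y=2)
- P(X,Z=1) = P(X,Y=0)

I(X;Z) = I(X;f(Y)) = 0.0000 nats

Verification: 0.0000 ≥ 0.0000 ✓

Information cannot be created by processing; the function f can only lose information about X.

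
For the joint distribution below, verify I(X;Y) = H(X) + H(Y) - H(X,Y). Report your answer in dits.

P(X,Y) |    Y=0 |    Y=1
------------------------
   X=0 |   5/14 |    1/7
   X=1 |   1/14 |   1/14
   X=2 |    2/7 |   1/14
I(X;Y) = 0.0093 dits

Mutual information has multiple equivalent forms:
- I(X;Y) = H(X) - H(X|Y)
- I(X;Y) = H(Y) - H(Y|X)
- I(X;Y) = H(X) + H(Y) - H(X,Y)

Computing all quantities:
H(X) = 0.4309, H(Y) = 0.2598, H(X,Y) = 0.6815
H(X|Y) = 0.4216, H(Y|X) = 0.2505

Verification:
H(X) - H(X|Y) = 0.4309 - 0.4216 = 0.0093
H(Y) - H(Y|X) = 0.2598 - 0.2505 = 0.0093
H(X) + H(Y) - H(X,Y) = 0.4309 + 0.2598 - 0.6815 = 0.0093

All forms give I(X;Y) = 0.0093 dits. ✓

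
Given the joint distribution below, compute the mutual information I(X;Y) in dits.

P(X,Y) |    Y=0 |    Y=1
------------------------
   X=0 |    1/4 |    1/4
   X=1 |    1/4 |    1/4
0.0000 dits

Mutual information: I(X;Y) = H(X) + H(Y) - H(X,Y)

Marginals:
P(X) = (1/2, 1/2), H(X) = 0.3010 dits
P(Y) = (1/2, 1/2), H(Y) = 0.3010 dits

Joint entropy: H(X,Y) = 0.6021 dits

I(X;Y) = 0.3010 + 0.3010 - 0.6021 = 0.0000 dits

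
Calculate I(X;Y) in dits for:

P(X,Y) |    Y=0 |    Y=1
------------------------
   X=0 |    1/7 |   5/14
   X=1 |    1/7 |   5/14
0.0000 dits

Mutual information: I(X;Y) = H(X) + H(Y) - H(X,Y)

Marginals:
P(X) = (1/2, 1/2), H(X) = 0.3010 dits
P(Y) = (2/7, 5/7), H(Y) = 0.2598 dits

Joint entropy: H(X,Y) = 0.5609 dits

I(X;Y) = 0.3010 + 0.2598 - 0.5609 = 0.0000 dits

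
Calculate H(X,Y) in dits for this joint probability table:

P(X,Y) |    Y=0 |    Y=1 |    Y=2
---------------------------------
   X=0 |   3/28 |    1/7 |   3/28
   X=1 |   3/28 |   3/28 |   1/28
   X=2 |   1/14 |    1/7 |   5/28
0.9243 dits

Joint entropy is H(X,Y) = -Σ_{x,y} p(x,y) log p(x,y).

Summing over all non-zero entries:
H(X,Y) = -[3/28·log_10(3/28) + 1/7·log_10(1/7) + 3/28·log_10(3/28) + 3/28·log_10(3/28) + 3/28·log_10(3/28) + 1/28·log_10(1/28) + 1/14·log_10(1/14) + 1/7·log_10(1/7) + 5/28·log_10(5/28)]
H(X,Y) = 0.9243 dits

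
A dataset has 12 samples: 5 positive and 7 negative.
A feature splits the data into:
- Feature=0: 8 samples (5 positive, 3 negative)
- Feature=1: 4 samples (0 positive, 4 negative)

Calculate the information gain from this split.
0.3436 bits

Information Gain = H(Y) - H(Y|Feature)

Before split:
P(positive) = 5/12 = 0.4167
H(Y) = 0.9799 bits

After split:
Feature=0: H = 0.9544 bits (weight = 8/12)
Feature=1: H = 0.0000 bits (weight = 4/12)
H(Y|Feature) = (8/12)×0.9544 + (4/12)×0.0000 = 0.6363 bits

Information Gain = 0.9799 - 0.6363 = 0.3436 bits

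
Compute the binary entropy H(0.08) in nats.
0.2788 nats

The binary entropy function is:
H(p) = -p log(p) - (1-p) log(1-p)

H(0.08) = -0.08 × log_e(0.08) - 0.92 × log_e(0.92)
H(0.08) = 0.2788 nats

Note: Binary entropy is maximized at p=0.5 (H=1 bit) and minimized at p=0 or p=1 (H=0).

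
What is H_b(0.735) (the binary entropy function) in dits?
0.2511 dits

The binary entropy function is:
H(p) = -p log(p) - (1-p) log(1-p)

H(0.735) = -0.735 × log_10(0.735) - 0.265 × log_10(0.265)
H(0.735) = 0.2511 dits

Note: Binary entropy is maximized at p=0.5 (H=1 bit) and minimized at p=0 or p=1 (H=0).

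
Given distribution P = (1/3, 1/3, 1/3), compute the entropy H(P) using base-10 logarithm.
0.4771 dits

Shannon entropy is H(X) = -Σ p(x) log p(x).

For P = (1/3, 1/3, 1/3):
H = -1/3 × log_10(1/3) -1/3 × log_10(1/3) -1/3 × log_10(1/3)
H = 0.4771 dits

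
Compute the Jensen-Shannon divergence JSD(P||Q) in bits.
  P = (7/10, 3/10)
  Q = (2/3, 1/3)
0.0009 bits

Jensen-Shannon divergence is:
JSD(P||Q) = 0.5 × D_KL(P||M) + 0.5 × D_KL(Q||M)
where M = 0.5 × (P + Q) is the mixture distribution.

M = 0.5 × (7/10, 3/10) + 0.5 × (2/3, 1/3) = (0.683333, 0.316667)

D_KL(P||M) = 0.0009 bits
D_KL(Q||M) = 0.0009 bits

JSD(P||Q) = 0.5 × 0.0009 + 0.5 × 0.0009 = 0.0009 bits

Unlike KL divergence, JSD is symmetric and bounded: 0 ≤ JSD ≤ log(2).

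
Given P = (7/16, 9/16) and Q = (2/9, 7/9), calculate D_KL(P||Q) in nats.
0.1141 nats

KL divergence: D_KL(P||Q) = Σ p(x) log(p(x)/q(x))

Computing term by term:
  x=0: 7/16 × log_e[(7/16)/(2/9)] = 7/16 × 0.6774 = 0.2964
  x=1: 9/16 × log_e[(9/16)/(7/9)] = 9/16 × -0.3240 = -0.1823

D_KL(P||Q) = 0.1141 nats

Note: KL divergence is always non-negative and equals 0 iff P = Q.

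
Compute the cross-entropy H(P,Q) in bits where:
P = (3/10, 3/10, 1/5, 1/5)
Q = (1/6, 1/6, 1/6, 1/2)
2.2680 bits

Cross-entropy: H(P,Q) = -Σ p(x) log q(x)

Alternatively: H(P,Q) = H(P) + D_KL(P||Q)
H(P) = 1.9710 bits
D_KL(P||Q) = 0.2970 bits

H(P,Q) = 1.9710 + 0.2970 = 2.2680 bits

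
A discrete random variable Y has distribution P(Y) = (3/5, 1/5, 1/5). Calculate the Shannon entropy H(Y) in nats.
0.9503 nats

Shannon entropy is H(X) = -Σ p(x) log p(x).

For P = (3/5, 1/5, 1/5):
H = -3/5 × log_e(3/5) -1/5 × log_e(1/5) -1/5 × log_e(1/5)
H = 0.9503 nats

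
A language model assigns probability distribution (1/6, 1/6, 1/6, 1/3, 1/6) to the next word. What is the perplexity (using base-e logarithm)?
4.7622

Perplexity is e^H (or exp(H) for natural log).

First, H = -Σ p log p = 1.5607 nats
Perplexity = e^1.5607 = 4.7622

Interpretation: The model's uncertainty is equivalent to choosing uniformly among 4.8 options.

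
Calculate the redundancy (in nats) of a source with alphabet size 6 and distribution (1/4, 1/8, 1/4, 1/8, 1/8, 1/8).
0.0589 nats

Redundancy measures how far a source is from maximum entropy:
R = H_max - H(X)

Maximum entropy for 6 symbols: H_max = log_e(6) = 1.7918 nats
Actual entropy: H(X) = 1.7329 nats
Redundancy: R = 1.7918 - 1.7329 = 0.0589 nats

This redundancy represents potential for compression: the source could be compressed by 0.0589 nats per symbol.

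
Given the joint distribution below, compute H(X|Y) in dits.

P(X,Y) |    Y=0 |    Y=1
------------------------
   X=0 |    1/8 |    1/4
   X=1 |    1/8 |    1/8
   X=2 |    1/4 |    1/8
0.4515 dits

Using the chain rule: H(X|Y) = H(X,Y) - H(Y)

First, compute H(X,Y) = 0.7526 dits

Marginal P(Y) = (1/2, 1/2)
H(Y) = 0.3010 dits

H(X|Y) = H(X,Y) - H(Y) = 0.7526 - 0.3010 = 0.4515 dits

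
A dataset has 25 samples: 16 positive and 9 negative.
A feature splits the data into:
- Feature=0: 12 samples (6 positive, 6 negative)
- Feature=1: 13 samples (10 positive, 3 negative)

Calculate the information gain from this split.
0.0574 bits

Information Gain = H(Y) - H(Y|Feature)

Before split:
P(positive) = 16/25 = 0.6400
H(Y) = 0.9427 bits

After split:
Feature=0: H = 1.0000 bits (weight = 12/25)
Feature=1: H = 0.7793 bits (weight = 13/25)
H(Y|Feature) = (12/25)×1.0000 + (13/25)×0.7793 = 0.8853 bits

Information Gain = 0.9427 - 0.8853 = 0.0574 bits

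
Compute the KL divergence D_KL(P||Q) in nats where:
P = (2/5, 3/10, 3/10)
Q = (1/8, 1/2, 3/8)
0.2451 nats

KL divergence: D_KL(P||Q) = Σ p(x) log(p(x)/q(x))

Computing term by term:
  x=0: 2/5 × log_e[(2/5)/(1/8)] = 2/5 × 1.1632 = 0.4653
  x=1: 3/10 × log_e[(3/10)/(1/2)] = 3/10 × -0.5108 = -0.1532
  x=2: 3/10 × log_e[(3/10)/(3/8)] = 3/10 × -0.2231 = -0.0669

D_KL(P||Q) = 0.2451 nats

Note: KL divergence is always non-negative and equals 0 iff P = Q.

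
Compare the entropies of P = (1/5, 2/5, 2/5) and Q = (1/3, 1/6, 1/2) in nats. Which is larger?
P

Computing entropies in nats:
H(P) = 1.0549
H(Q) = 1.0114

Distribution P has higher entropy.

Intuition: The distribution closer to uniform (more spread out) has higher entropy.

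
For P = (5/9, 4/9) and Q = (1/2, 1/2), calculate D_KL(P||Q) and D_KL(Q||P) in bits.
D_KL(P||Q) = 0.0089, D_KL(Q||P) = 0.0090

KL divergence is not symmetric: D_KL(P||Q) ≠ D_KL(Q||P) in general.

D_KL(P||Q) = 0.0089 bits
D_KL(Q||P) = 0.0090 bits

No, they are not equal!

This asymmetry is why KL divergence is not a true distance metric.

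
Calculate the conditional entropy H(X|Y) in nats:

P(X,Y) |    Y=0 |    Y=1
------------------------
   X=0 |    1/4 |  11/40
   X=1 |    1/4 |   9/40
0.6906 nats

Using the chain rule: H(X|Y) = H(X,Y) - H(Y)

First, compute H(X,Y) = 1.3838 nats

Marginal P(Y) = (1/2, 1/2)
H(Y) = 0.6931 nats

H(X|Y) = H(X,Y) - H(Y) = 1.3838 - 0.6931 = 0.6906 nats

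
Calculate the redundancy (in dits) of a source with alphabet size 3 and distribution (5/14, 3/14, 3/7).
0.0164 dits

Redundancy measures how far a source is from maximum entropy:
R = H_max - H(X)

Maximum entropy for 3 symbols: H_max = log_10(3) = 0.4771 dits
Actual entropy: H(X) = 0.4608 dits
Redundancy: R = 0.4771 - 0.4608 = 0.0164 dits

This redundancy represents potential for compression: the source could be compressed by 0.0164 dits per symbol.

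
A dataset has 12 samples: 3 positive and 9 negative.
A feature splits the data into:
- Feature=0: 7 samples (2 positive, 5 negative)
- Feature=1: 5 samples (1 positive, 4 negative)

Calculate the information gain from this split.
0.0070 bits

Information Gain = H(Y) - H(Y|Feature)

Before split:
P(positive) = 3/12 = 0.2500
H(Y) = 0.8113 bits

After split:
Feature=0: H = 0.8631 bits (weight = 7/12)
Feature=1: H = 0.7219 bits (weight = 5/12)
H(Y|Feature) = (7/12)×0.8631 + (5/12)×0.7219 = 0.8043 bits

Information Gain = 0.8113 - 0.8043 = 0.0070 bits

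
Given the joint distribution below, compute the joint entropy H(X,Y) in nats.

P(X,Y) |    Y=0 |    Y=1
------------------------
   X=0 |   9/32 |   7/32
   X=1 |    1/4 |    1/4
1.3824 nats

Joint entropy is H(X,Y) = -Σ_{x,y} p(x,y) log p(x,y).

Summing over all non-zero entries:
H(X,Y) = -[9/32·log_e(9/32) + 7/32·log_e(7/32) + 1/4·log_e(1/4) + 1/4·log_e(1/4)]
H(X,Y) = 1.3824 nats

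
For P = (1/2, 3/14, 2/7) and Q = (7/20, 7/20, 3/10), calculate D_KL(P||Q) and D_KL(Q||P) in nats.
D_KL(P||Q) = 0.0593, D_KL(Q||P) = 0.0615

KL divergence is not symmetric: D_KL(P||Q) ≠ D_KL(Q||P) in general.

D_KL(P||Q) = 0.0593 nats
D_KL(Q||P) = 0.0615 nats

No, they are not equal!

This asymmetry is why KL divergence is not a true distance metric.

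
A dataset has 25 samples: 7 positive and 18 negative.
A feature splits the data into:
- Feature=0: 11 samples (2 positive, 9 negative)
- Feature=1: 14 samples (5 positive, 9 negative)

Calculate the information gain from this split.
0.0279 bits

Information Gain = H(Y) - H(Y|Feature)

Before split:
P(positive) = 7/25 = 0.2800
H(Y) = 0.8555 bits

After split:
Feature=0: H = 0.6840 bits (weight = 11/25)
Feature=1: H = 0.9403 bits (weight = 14/25)
H(Y|Feature) = (11/25)×0.6840 + (14/25)×0.9403 = 0.8275 bits

Information Gain = 0.8555 - 0.8275 = 0.0279 bits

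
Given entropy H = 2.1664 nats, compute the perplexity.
8.7268

Perplexity is e^H (or exp(H) for natural log).

H = 2.1664 nats
Perplexity = e^2.1664 = 8.7268

Interpretation: The model's uncertainty is equivalent to choosing uniformly among 8.7 options.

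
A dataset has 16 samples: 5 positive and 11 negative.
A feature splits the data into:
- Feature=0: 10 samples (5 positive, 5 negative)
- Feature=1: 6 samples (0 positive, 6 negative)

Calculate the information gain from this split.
0.2710 bits

Information Gain = H(Y) - H(Y|Feature)

Before split:
P(positive) = 5/16 = 0.3125
H(Y) = 0.8960 bits

After split:
Feature=0: H = 1.0000 bits (weight = 10/16)
Feature=1: H = 0.0000 bits (weight = 6/16)
H(Y|Feature) = (10/16)×1.0000 + (6/16)×0.0000 = 0.6250 bits

Information Gain = 0.8960 - 0.6250 = 0.2710 bits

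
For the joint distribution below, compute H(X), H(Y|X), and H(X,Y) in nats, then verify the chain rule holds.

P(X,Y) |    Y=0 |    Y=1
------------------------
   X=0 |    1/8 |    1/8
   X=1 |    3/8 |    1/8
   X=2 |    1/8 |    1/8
H(X,Y) = 1.6675, H(X) = 1.0397, H(Y|X) = 0.6277 (all in nats)

Chain rule: H(X,Y) = H(X) + H(Y|X)

Left side — joint entropy directly:
H(X,Y) = -Σ p(x,y) log p(x,y) = 1.6675 nats

Right side — compute H(Y|X) from the conditional distributions:
P(X) = (1/4, 1/2, 1/4), so H(X) = 1.0397 nats
H(Y|X) = Σ_x P(X=x) · H(Y|X=x):
  P(Y|X=0) = (1/2, 1/2), H(Y|X=0) = 0.6931, weight P(X=0) = 1/4
  P(Y|X=1) = (3/4, 1/4), H(Y|X=1) = 0.5623, weight P(X=1) = 1/2
  P(Y|X=2) = (1/2, 1/2), H(Y|X=2) = 0.6931, weight P(X=2) = 1/4
H(Y|X) = 0.6277 nats

H(X) + H(Y|X) = 1.0397 + 0.6277 = 1.6675 nats

Both sides equal 1.6675 nats. ✓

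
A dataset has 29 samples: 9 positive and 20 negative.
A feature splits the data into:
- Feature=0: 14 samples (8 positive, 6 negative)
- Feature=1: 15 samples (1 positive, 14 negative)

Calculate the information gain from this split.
0.2352 bits

Information Gain = H(Y) - H(Y|Feature)

Before split:
P(positive) = 9/29 = 0.3103
H(Y) = 0.8936 bits

After split:
Feature=0: H = 0.9852 bits (weight = 14/29)
Feature=1: H = 0.3534 bits (weight = 15/29)
H(Y|Feature) = (14/29)×0.9852 + (15/29)×0.3534 = 0.6584 bits

Information Gain = 0.8936 - 0.6584 = 0.2352 bits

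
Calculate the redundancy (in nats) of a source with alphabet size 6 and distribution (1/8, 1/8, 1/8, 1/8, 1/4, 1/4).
0.0589 nats

Redundancy measures how far a source is from maximum entropy:
R = H_max - H(X)

Maximum entropy for 6 symbols: H_max = log_e(6) = 1.7918 nats
Actual entropy: H(X) = 1.7329 nats
Redundancy: R = 1.7918 - 1.7329 = 0.0589 nats

This redundancy represents potential for compression: the source could be compressed by 0.0589 nats per symbol.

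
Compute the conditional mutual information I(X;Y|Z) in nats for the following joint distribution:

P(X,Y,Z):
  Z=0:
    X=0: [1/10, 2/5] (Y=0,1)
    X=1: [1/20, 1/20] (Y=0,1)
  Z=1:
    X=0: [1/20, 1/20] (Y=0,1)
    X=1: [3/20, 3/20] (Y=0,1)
0.0179 nats

Conditional mutual information: I(X;Y|Z) = H(X|Z) + H(Y|Z) - H(X,Y|Z)

H(Z) = 0.6730
H(X,Z) = 1.1683 → H(X|Z) = 0.4953
H(Y,Z) = 1.2877 → H(Y|Z) = 0.6147
H(X,Y,Z) = 1.7651 → H(X,Y|Z) = 1.0920

I(X;Y|Z) = 0.4953 + 0.6147 - 1.0920 = 0.0179 nats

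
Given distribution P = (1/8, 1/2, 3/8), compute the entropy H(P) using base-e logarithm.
0.9743 nats

Shannon entropy is H(X) = -Σ p(x) log p(x).

For P = (1/8, 1/2, 3/8):
H = -1/8 × log_e(1/8) -1/2 × log_e(1/2) -3/8 × log_e(3/8)
H = 0.9743 nats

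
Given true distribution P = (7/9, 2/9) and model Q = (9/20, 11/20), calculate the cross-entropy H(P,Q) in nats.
0.7539 nats

Cross-entropy: H(P,Q) = -Σ p(x) log q(x)

Alternatively: H(P,Q) = H(P) + D_KL(P||Q)
H(P) = 0.5297 nats
D_KL(P||Q) = 0.2242 nats

H(P,Q) = 0.5297 + 0.2242 = 0.7539 nats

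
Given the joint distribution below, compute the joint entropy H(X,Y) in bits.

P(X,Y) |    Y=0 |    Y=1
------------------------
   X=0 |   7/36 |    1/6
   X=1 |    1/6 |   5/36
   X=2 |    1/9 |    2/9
2.5510 bits

Joint entropy is H(X,Y) = -Σ_{x,y} p(x,y) log p(x,y).

Summing over all non-zero entries:
H(X,Y) = -[7/36·log_2(7/36) + 1/6·log_2(1/6) + 1/6·log_2(1/6) + 5/36·log_2(5/36) + 1/9·log_2(1/9) + 2/9·log_2(2/9)]
H(X,Y) = 2.5510 bits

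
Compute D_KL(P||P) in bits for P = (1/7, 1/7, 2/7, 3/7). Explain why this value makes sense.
0.0000 bits

KL divergence satisfies the Gibbs inequality: D_KL(P||Q) ≥ 0 for all distributions P, Q.

D_KL(P||Q) = Σ p(x) log(p(x)/q(x))
Each term is p(x) × log_2(p(x)/p(x)) = p(x) × log_2(1) = 0, so the sum is 0.
D_KL(P||Q) = 0.0000 bits

When P = Q, the KL divergence is exactly 0, as there is no 'divergence' between identical distributions.

This non-negativity is a fundamental property: relative entropy cannot be negative because it measures how different Q is from P.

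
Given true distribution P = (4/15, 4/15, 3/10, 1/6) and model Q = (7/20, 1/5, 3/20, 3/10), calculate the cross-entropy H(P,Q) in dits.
0.6423 dits

Cross-entropy: H(P,Q) = -Σ p(x) log q(x)

Alternatively: H(P,Q) = H(P) + D_KL(P||Q)
H(P) = 0.5927 dits
D_KL(P||Q) = 0.0496 dits

H(P,Q) = 0.5927 + 0.0496 = 0.6423 dits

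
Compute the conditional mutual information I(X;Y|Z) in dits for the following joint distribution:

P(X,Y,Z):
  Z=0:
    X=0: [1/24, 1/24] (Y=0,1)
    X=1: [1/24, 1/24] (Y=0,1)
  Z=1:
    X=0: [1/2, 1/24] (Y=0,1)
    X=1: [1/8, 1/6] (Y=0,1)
0.0532 dits

Conditional mutual information: I(X;Y|Z) = H(X|Z) + H(Y|Z) - H(X,Y|Z)

H(Z) = 0.1957
H(X,Z) = 0.4802 → H(X|Z) = 0.2845
H(Y,Z) = 0.4494 → H(Y|Z) = 0.2537
H(X,Y,Z) = 0.6806 → H(X,Y|Z) = 0.4850

I(X;Y|Z) = 0.2845 + 0.2537 - 0.4850 = 0.0532 dits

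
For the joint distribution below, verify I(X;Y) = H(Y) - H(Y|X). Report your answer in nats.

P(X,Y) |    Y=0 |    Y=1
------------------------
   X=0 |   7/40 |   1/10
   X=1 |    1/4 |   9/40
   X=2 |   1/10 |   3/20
I(X;Y) = 0.0148 nats

Mutual information has multiple equivalent forms:
- I(X;Y) = H(X) - H(X|Y)
- I(X;Y) = H(Y) - H(Y|X)
- I(X;Y) = H(X) + H(Y) - H(X,Y)

Computing all quantities:
H(X) = 1.0552, H(Y) = 0.6919, H(X,Y) = 1.7323
H(X|Y) = 1.0404, H(Y|X) = 0.6771

Verification:
H(X) - H(X|Y) = 1.0552 - 1.0404 = 0.0148
H(Y) - H(Y|X) = 0.6919 - 0.6771 = 0.0148
H(X) + H(Y) - H(X,Y) = 1.0552 + 0.6919 - 1.7323 = 0.0148

All forms give I(X;Y) = 0.0148 nats. ✓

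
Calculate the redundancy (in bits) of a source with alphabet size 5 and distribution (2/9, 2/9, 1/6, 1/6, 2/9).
0.0137 bits

Redundancy measures how far a source is from maximum entropy:
R = H_max - H(X)

Maximum entropy for 5 symbols: H_max = log_2(5) = 2.3219 bits
Actual entropy: H(X) = 2.3083 bits
Redundancy: R = 2.3219 - 2.3083 = 0.0137 bits

This redundancy represents potential for compression: the source could be compressed by 0.0137 bits per symbol.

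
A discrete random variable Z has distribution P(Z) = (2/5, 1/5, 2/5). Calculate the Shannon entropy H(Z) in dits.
0.4581 dits

Shannon entropy is H(X) = -Σ p(x) log p(x).

For P = (2/5, 1/5, 2/5):
H = -2/5 × log_10(2/5) -1/5 × log_10(1/5) -2/5 × log_10(2/5)
H = 0.4581 dits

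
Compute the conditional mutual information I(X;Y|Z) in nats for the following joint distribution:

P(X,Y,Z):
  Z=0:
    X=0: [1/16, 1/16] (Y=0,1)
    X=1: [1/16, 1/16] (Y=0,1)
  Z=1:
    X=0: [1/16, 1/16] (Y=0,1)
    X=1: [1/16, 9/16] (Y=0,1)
0.0481 nats

Conditional mutual information: I(X;Y|Z) = H(X|Z) + H(Y|Z) - H(X,Y|Z)

H(Z) = 0.5623
H(X,Z) = 1.0735 → H(X|Z) = 0.5112
H(Y,Z) = 1.0735 → H(Y|Z) = 0.5112
H(X,Y,Z) = 1.5366 → H(X,Y|Z) = 0.9743

I(X;Y|Z) = 0.5112 + 0.5112 - 0.9743 = 0.0481 nats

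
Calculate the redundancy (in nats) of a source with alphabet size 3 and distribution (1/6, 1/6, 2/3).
0.2310 nats

Redundancy measures how far a source is from maximum entropy:
R = H_max - H(X)

Maximum entropy for 3 symbols: H_max = log_e(3) = 1.0986 nats
Actual entropy: H(X) = 0.8676 nats
Redundancy: R = 1.0986 - 0.8676 = 0.2310 nats

This redundancy represents potential for compression: the source could be compressed by 0.2310 nats per symbol.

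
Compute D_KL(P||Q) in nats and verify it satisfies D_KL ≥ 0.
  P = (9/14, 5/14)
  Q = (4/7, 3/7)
0.0106 nats

KL divergence satisfies the Gibbs inequality: D_KL(P||Q) ≥ 0 for all distributions P, Q.

D_KL(P||Q) = Σ p(x) log(p(x)/q(x))
Term by term:
  x=0: 9/14 × log_e[(9/14)/(4/7)] = 0.0757
  x=1: 5/14 × log_e[(5/14)/(3/7)] = -0.0651
D_KL(P||Q) = 0.0106 nats

D_KL(P||Q) = 0.0106 ≥ 0 ✓

This non-negativity is a fundamental property: relative entropy cannot be negative because it measures how different Q is from P.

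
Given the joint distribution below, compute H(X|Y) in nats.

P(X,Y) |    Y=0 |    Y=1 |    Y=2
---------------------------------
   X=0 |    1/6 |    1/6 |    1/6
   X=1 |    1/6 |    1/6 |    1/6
0.6931 nats

Using the chain rule: H(X|Y) = H(X,Y) - H(Y)

First, compute H(X,Y) = 1.7918 nats

Marginal P(Y) = (1/3, 1/3, 1/3)
H(Y) = 1.0986 nats

H(X|Y) = H(X,Y) - H(Y) = 1.7918 - 1.0986 = 0.6931 nats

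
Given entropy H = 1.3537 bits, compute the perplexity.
2.5557

Perplexity is 2^H (or exp(H) for natural log).

H = 1.3537 bits
Perplexity = 2^1.3537 = 2.5557

Interpretation: The model's uncertainty is equivalent to choosing uniformly among 2.6 options.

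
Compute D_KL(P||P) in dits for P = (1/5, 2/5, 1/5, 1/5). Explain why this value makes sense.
0.0000 dits

KL divergence satisfies the Gibbs inequality: D_KL(P||Q) ≥ 0 for all distributions P, Q.

D_KL(P||Q) = Σ p(x) log(p(x)/q(x))
Each term is p(x) × log_10(p(x)/p(x)) = p(x) × log_10(1) = 0, so the sum is 0.
D_KL(P||Q) = 0.0000 dits

When P = Q, the KL divergence is exactly 0, as there is no 'divergence' between identical distributions.

This non-negativity is a fundamental property: relative entropy cannot be negative because it measures how different Q is from P.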